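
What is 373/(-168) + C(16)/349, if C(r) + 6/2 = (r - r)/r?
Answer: -130681/58632 ≈ -2.2288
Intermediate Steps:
C(r) = -3 (C(r) = -3 + (r - r)/r = -3 + 0/r = -3 + 0 = -3)
373/(-168) + C(16)/349 = 373/(-168) - 3/349 = 373*(-1/168) - 3*1/349 = -373/168 - 3/349 = -130681/58632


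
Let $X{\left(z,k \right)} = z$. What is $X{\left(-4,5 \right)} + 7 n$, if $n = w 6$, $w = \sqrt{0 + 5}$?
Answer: $-4 + 42 \sqrt{5} \approx 89.915$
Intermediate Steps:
$w = \sqrt{5} \approx 2.2361$
$n = 6 \sqrt{5}$ ($n = \sqrt{5} \cdot 6 = 6 \sqrt{5} \approx 13.416$)
$X{\left(-4,5 \right)} + 7 n = -4 + 7 \cdot 6 \sqrt{5} = -4 + 42 \sqrt{5}$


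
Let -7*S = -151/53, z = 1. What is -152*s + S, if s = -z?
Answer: 56543/371 ≈ 152.41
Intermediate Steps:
S = 151/371 (S = -(-151)/(7*53) = -⅐*(-151/53) = 151/371 ≈ 0.40701)
s = -1 (s = -1*1 = -1)
-152*s + S = -152*(-1) + 151/371 = 152 + 151/371 = 56543/371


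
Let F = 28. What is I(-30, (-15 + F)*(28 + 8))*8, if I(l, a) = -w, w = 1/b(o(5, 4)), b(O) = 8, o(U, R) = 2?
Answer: -1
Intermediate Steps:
w = ⅛ (w = 1/8 = ⅛ ≈ 0.12500)
I(l, a) = -⅛ (I(l, a) = -1*⅛ = -⅛)
I(-30, (-15 + F)*(28 + 8))*8 = -⅛*8 = -1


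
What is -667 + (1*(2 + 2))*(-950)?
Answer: -4467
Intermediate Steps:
-667 + (1*(2 + 2))*(-950) = -667 + (1*4)*(-950) = -667 + 4*(-950) = -667 - 3800 = -4467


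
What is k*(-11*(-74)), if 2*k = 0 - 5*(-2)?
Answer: 4070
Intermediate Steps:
k = 5 (k = (0 - 5*(-2))/2 = (0 + 10)/2 = (1/2)*10 = 5)
k*(-11*(-74)) = 5*(-11*(-74)) = 5*814 = 4070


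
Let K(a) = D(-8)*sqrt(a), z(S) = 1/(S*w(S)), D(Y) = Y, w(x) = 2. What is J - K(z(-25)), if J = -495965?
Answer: -495965 + 4*I*sqrt(2)/5 ≈ -4.9597e+5 + 1.1314*I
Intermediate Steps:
z(S) = 1/(2*S) (z(S) = 1/(S*2) = 1/(2*S))
K(a) = -8*sqrt(a)
J - K(z(-25)) = -495965 - (-8)*sqrt((1/2)/(-25)) = -495965 - (-8)*sqrt((1/2)*(-1/25)) = -495965 - (-8)*sqrt(-1/50) = -495965 - (-8)*I*sqrt(2)/10 = -495965 - (-4)*I*sqrt(2)/5 = -495965 + 4*I*sqrt(2)/5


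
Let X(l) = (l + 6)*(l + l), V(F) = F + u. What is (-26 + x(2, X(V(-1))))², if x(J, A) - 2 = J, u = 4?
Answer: 484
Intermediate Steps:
V(F) = 4 + F (V(F) = F + 4 = 4 + F)
X(l) = 2*l*(6 + l) (X(l) = (6 + l)*(2*l) = 2*l*(6 + l))
x(J, A) = 2 + J
(-26 + x(2, X(V(-1))))² = (-26 + (2 + 2))² = (-26 + 4)² = (-22)² = 484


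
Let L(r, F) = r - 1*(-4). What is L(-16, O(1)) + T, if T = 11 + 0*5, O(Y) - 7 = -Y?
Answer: -1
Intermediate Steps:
O(Y) = 7 - Y
L(r, F) = 4 + r (L(r, F) = r + 4 = 4 + r)
T = 11 (T = 11 + 0 = 11)
L(-16, O(1)) + T = (4 - 16) + 11 = -12 + 11 = -1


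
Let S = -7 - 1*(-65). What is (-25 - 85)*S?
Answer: -6380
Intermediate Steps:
S = 58 (S = -7 + 65 = 58)
(-25 - 85)*S = (-25 - 85)*58 = -110*58 = -6380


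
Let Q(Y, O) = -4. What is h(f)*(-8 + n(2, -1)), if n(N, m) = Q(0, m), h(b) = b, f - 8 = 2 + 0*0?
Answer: -120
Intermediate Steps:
f = 10 (f = 8 + (2 + 0*0) = 8 + (2 + 0) = 8 + 2 = 10)
n(N, m) = -4
h(f)*(-8 + n(2, -1)) = 10*(-8 - 4) = 10*(-12) = -120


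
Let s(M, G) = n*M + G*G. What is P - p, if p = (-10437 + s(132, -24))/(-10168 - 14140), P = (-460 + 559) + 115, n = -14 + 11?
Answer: 5191655/24308 ≈ 213.58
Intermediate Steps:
n = -3
s(M, G) = G² - 3*M (s(M, G) = -3*M + G*G = -3*M + G² = G² - 3*M)
P = 214 (P = 99 + 115 = 214)
p = 10257/24308 (p = (-10437 + ((-24)² - 3*132))/(-10168 - 14140) = (-10437 + (576 - 396))/(-24308) = (-10437 + 180)*(-1/24308) = -10257*(-1/24308) = 10257/24308 ≈ 0.42196)
P - p = 214 - 1*10257/24308 = 214 - 10257/24308 = 5191655/24308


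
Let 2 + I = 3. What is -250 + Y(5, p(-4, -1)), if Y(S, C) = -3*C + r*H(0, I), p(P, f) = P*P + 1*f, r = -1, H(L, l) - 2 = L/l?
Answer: -297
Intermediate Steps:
I = 1 (I = -2 + 3 = 1)
H(L, l) = 2 + L/l
p(P, f) = f + P² (p(P, f) = P² + f = f + P²)
Y(S, C) = -2 - 3*C (Y(S, C) = -3*C - (2 + 0/1) = -3*C - (2 + 0*1) = -3*C - (2 + 0) = -3*C - 1*2 = -3*C - 2 = -2 - 3*C)
-250 + Y(5, p(-4, -1)) = -250 + (-2 - 3*(-1 + (-4)²)) = -250 + (-2 - 3*(-1 + 16)) = -250 + (-2 - 3*15) = -250 + (-2 - 45) = -250 - 47 = -297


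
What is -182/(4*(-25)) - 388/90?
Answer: -1121/450 ≈ -2.4911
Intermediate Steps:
-182/(4*(-25)) - 388/90 = -182/(-100) - 388*1/90 = -182*(-1/100) - 194/45 = 91/50 - 194/45 = -1121/450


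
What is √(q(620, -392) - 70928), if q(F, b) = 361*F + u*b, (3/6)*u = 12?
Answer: 2*√35871 ≈ 378.79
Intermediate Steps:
u = 24 (u = 2*12 = 24)
q(F, b) = 24*b + 361*F (q(F, b) = 361*F + 24*b = 24*b + 361*F)
√(q(620, -392) - 70928) = √((24*(-392) + 361*620) - 70928) = √((-9408 + 223820) - 70928) = √(214412 - 70928) = √143484 = 2*√35871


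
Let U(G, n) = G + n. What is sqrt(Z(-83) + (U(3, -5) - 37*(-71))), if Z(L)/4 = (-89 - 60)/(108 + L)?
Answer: sqrt(65029)/5 ≈ 51.002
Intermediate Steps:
Z(L) = -596/(108 + L) (Z(L) = 4*((-89 - 60)/(108 + L)) = 4*(-149/(108 + L)) = -596/(108 + L))
sqrt(Z(-83) + (U(3, -5) - 37*(-71))) = sqrt(-596/(108 - 83) + ((3 - 5) - 37*(-71))) = sqrt(-596/25 + (-2 + 2627)) = sqrt(-596*1/25 + 2625) = sqrt(-596/25 + 2625) = sqrt(65029/25) = sqrt(65029)/5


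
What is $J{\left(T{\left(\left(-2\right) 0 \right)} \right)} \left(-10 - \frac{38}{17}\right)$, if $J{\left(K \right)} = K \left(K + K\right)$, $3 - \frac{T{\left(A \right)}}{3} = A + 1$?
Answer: $- \frac{14976}{17} \approx -880.94$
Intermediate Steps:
$T{\left(A \right)} = 6 - 3 A$ ($T{\left(A \right)} = 9 - 3 \left(A + 1\right) = 9 - 3 \left(1 + A\right) = 9 - \left(3 + 3 A\right) = 6 - 3 A$)
$J{\left(K \right)} = 2 K^{2}$ ($J{\left(K \right)} = K 2 K = 2 K^{2}$)
$J{\left(T{\left(\left(-2\right) 0 \right)} \right)} \left(-10 - \frac{38}{17}\right) = 2 \left(6 - 3 \left(\left(-2\right) 0\right)\right)^{2} \left(-10 - \frac{38}{17}\right) = 2 \left(6 - 0\right)^{2} \left(-10 - \frac{38}{17}\right) = 2 \left(6 + 0\right)^{2} \left(-10 - \frac{38}{17}\right) = 2 \cdot 6^{2} \left(- \frac{208}{17}\right) = 2 \cdot 36 \left(- \frac{208}{17}\right) = 72 \left(- \frac{208}{17}\right) = - \frac{14976}{17}$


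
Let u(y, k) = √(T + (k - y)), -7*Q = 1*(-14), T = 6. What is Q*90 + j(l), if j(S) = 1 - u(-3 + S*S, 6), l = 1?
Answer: 181 - √14 ≈ 177.26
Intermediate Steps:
Q = 2 (Q = -(-14)/7 = -⅐*(-14) = 2)
u(y, k) = √(6 + k - y) (u(y, k) = √(6 + (k - y)) = √(6 + k - y))
j(S) = 1 - √(15 - S²) (j(S) = 1 - √(6 + 6 - (-3 + S*S)) = 1 - √(6 + 6 - (-3 + S²)) = 1 - √(6 + 6 + (3 - S²)) = 1 - √(15 - S²))
Q*90 + j(l) = 2*90 + (1 - √(15 - 1*1²)) = 180 + (1 - √(15 - 1*1)) = 180 + (1 - √(15 - 1)) = 180 + (1 - √14) = 181 - √14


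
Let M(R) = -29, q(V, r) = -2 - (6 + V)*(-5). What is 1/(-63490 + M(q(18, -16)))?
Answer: -1/63519 ≈ -1.5743e-5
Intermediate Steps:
q(V, r) = 28 + 5*V (q(V, r) = -2 - (-30 - 5*V) = -2 + (30 + 5*V) = 28 + 5*V)
1/(-63490 + M(q(18, -16))) = 1/(-63490 - 29) = 1/(-63519) = -1/63519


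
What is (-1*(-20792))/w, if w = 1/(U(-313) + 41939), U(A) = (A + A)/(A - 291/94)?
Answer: 25910831361992/29713 ≈ 8.7204e+8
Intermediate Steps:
U(A) = 2*A/(-291/94 + A) (U(A) = (2*A)/(A - 291*1/94) = (2*A)/(A - 291/94) = (2*A)/(-291/94 + A) = 2*A/(-291/94 + A))
w = 29713/1246192351 (w = 1/(188*(-313)/(-291 + 94*(-313)) + 41939) = 1/(188*(-313)/(-291 - 29422) + 41939) = 1/(188*(-313)/(-29713) + 41939) = 1/(188*(-313)*(-1/29713) + 41939) = 1/(58844/29713 + 41939) = 1/(1246192351/29713) = 29713/1246192351 ≈ 2.3843e-5)
(-1*(-20792))/w = (-1*(-20792))/(29713/1246192351) = 20792*(1246192351/29713) = 25910831361992/29713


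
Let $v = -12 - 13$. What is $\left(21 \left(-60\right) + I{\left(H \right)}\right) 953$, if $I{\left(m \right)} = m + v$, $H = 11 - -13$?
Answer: $-1201733$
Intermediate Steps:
$v = -25$ ($v = -12 - 13 = -25$)
$H = 24$ ($H = 11 + 13 = 24$)
$I{\left(m \right)} = -25 + m$ ($I{\left(m \right)} = m - 25 = -25 + m$)
$\left(21 \left(-60\right) + I{\left(H \right)}\right) 953 = \left(21 \left(-60\right) + \left(-25 + 24\right)\right) 953 = \left(-1260 - 1\right) 953 = \left(-1261\right) 953 = -1201733$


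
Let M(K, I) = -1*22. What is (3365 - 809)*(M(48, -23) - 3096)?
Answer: -7969608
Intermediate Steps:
M(K, I) = -22
(3365 - 809)*(M(48, -23) - 3096) = (3365 - 809)*(-22 - 3096) = 2556*(-3118) = -7969608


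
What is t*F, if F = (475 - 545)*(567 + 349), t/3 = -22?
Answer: 4231920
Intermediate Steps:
t = -66 (t = 3*(-22) = -66)
F = -64120 (F = -70*916 = -64120)
t*F = -66*(-64120) = 4231920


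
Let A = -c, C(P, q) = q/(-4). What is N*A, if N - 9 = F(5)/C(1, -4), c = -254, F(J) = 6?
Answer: 3810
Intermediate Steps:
C(P, q) = -q/4 (C(P, q) = q*(-¼) = -q/4)
N = 15 (N = 9 + 6/((-¼*(-4))) = 9 + 6/1 = 9 + 6*1 = 9 + 6 = 15)
A = 254 (A = -1*(-254) = 254)
N*A = 15*254 = 3810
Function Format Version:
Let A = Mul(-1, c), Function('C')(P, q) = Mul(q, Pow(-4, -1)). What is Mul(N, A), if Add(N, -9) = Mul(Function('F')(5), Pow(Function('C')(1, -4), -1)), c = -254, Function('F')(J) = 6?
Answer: 3810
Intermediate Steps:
Function('C')(P, q) = Mul(Rational(-1, 4), q) (Function('C')(P, q) = Mul(q, Rational(-1, 4)) = Mul(Rational(-1, 4), q))
N = 15 (N = Add(9, Mul(6, Pow(Mul(Rational(-1, 4), -4), -1))) = Add(9, Mul(6, Pow(1, -1))) = Add(9, Mul(6, 1)) = Add(9, 6) = 15)
A = 254 (A = Mul(-1, -254) = 254)
Mul(N, A) = Mul(15, 254) = 3810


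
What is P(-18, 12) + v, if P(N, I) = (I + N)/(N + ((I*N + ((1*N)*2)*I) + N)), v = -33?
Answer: -3761/114 ≈ -32.991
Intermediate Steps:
P(N, I) = (I + N)/(2*N + 3*I*N) (P(N, I) = (I + N)/(N + ((I*N + (N*2)*I) + N)) = (I + N)/(N + ((I*N + (2*N)*I) + N)) = (I + N)/(N + ((I*N + 2*I*N) + N)) = (I + N)/(N + (3*I*N + N)) = (I + N)/(N + (N + 3*I*N)) = (I + N)/(2*N + 3*I*N))
P(-18, 12) + v = (12 - 18)/((-18)*(2 + 3*12)) - 33 = -1/18*(-6)/(2 + 36) - 33 = -1/18*(-6)/38 - 33 = -1/18*1/38*(-6) - 33 = 1/114 - 33 = -3761/114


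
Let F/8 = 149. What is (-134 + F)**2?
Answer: 1119364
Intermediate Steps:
F = 1192 (F = 8*149 = 1192)
(-134 + F)**2 = (-134 + 1192)**2 = 1058**2 = 1119364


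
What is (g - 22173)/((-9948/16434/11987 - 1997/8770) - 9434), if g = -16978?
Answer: 11273142330868110/2716492357908221 ≈ 4.1499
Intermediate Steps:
(g - 22173)/((-9948/16434/11987 - 1997/8770) - 9434) = (-16978 - 22173)/((-9948/16434/11987 - 1997/8770) - 9434) = -39151/((-9948*1/16434*(1/11987) - 1997*1/8770) - 9434) = -39151/((-1658/2739*1/11987 - 1997/8770) - 9434) = -39151/((-1658/32832393 - 1997/8770) - 9434) = -39151/(-65580829481/287940086610 - 9434) = -39151/(-2716492357908221/287940086610) = -39151*(-287940086610/2716492357908221) = 11273142330868110/2716492357908221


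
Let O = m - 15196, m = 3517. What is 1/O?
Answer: -1/11679 ≈ -8.5624e-5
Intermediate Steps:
O = -11679 (O = 3517 - 15196 = -11679)
1/O = 1/(-11679) = -1/11679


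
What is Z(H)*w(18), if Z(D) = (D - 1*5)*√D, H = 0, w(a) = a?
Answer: 0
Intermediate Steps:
Z(D) = √D*(-5 + D) (Z(D) = (D - 5)*√D = (-5 + D)*√D = √D*(-5 + D))
Z(H)*w(18) = (√0*(-5 + 0))*18 = (0*(-5))*18 = 0*18 = 0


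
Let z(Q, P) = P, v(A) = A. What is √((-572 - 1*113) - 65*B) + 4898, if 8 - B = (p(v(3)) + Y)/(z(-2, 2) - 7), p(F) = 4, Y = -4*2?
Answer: 4898 + I*√1153 ≈ 4898.0 + 33.956*I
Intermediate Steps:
Y = -8
B = 36/5 (B = 8 - (4 - 8)/(2 - 7) = 8 - (-4)/(-5) = 8 - (-4)*(-1)/5 = 8 - 1*⅘ = 8 - ⅘ = 36/5 ≈ 7.2000)
√((-572 - 1*113) - 65*B) + 4898 = √((-572 - 1*113) - 65*36/5) + 4898 = √((-572 - 113) - 468) + 4898 = √(-685 - 468) + 4898 = √(-1153) + 4898 = I*√1153 + 4898 = 4898 + I*√1153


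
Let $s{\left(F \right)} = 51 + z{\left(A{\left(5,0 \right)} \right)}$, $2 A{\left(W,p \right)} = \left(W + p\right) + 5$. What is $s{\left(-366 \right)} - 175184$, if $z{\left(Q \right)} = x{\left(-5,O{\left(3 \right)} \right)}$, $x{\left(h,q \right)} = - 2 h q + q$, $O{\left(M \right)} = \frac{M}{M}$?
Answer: $-175122$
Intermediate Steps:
$O{\left(M \right)} = 1$
$A{\left(W,p \right)} = \frac{5}{2} + \frac{W}{2} + \frac{p}{2}$ ($A{\left(W,p \right)} = \frac{\left(W + p\right) + 5}{2} = \frac{5 + W + p}{2} = \frac{5}{2} + \frac{W}{2} + \frac{p}{2}$)
$x{\left(h,q \right)} = q - 2 h q$ ($x{\left(h,q \right)} = - 2 h q + q = q - 2 h q$)
$z{\left(Q \right)} = 11$ ($z{\left(Q \right)} = 1 \left(1 - -10\right) = 1 \left(1 + 10\right) = 1 \cdot 11 = 11$)
$s{\left(F \right)} = 62$ ($s{\left(F \right)} = 51 + 11 = 62$)
$s{\left(-366 \right)} - 175184 = 62 - 175184 = -175122$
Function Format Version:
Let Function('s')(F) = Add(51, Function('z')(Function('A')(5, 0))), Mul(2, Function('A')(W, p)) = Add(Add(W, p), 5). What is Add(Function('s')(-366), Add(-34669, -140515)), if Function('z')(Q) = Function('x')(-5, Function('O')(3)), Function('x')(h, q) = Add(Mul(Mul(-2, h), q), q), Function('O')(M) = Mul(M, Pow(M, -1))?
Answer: -175122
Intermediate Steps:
Function('O')(M) = 1
Function('A')(W, p) = Add(Rational(5, 2), Mul(Rational(1, 2), W), Mul(Rational(1, 2), p)) (Function('A')(W, p) = Mul(Rational(1, 2), Add(Add(W, p), 5)) = Mul(Rational(1, 2), Add(5, W, p)) = Add(Rational(5, 2), Mul(Rational(1, 2), W), Mul(Rational(1, 2), p)))
Function('x')(h, q) = Add(q, Mul(-2, h, q)) (Function('x')(h, q) = Add(Mul(-2, h, q), q) = Add(q, Mul(-2, h, q)))
Function('z')(Q) = 11 (Function('z')(Q) = Mul(1, Add(1, Mul(-2, -5))) = Mul(1, Add(1, 10)) = Mul(1, 11) = 11)
Function('s')(F) = 62 (Function('s')(F) = Add(51, 11) = 62)
Add(Function('s')(-366), Add(-34669, -140515)) = Add(62, Add(-34669, -140515)) = Add(62, -175184) = -175122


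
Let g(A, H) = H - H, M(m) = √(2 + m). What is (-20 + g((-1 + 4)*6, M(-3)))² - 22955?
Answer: -22555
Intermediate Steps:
g(A, H) = 0
(-20 + g((-1 + 4)*6, M(-3)))² - 22955 = (-20 + 0)² - 22955 = (-20)² - 22955 = 400 - 22955 = -22555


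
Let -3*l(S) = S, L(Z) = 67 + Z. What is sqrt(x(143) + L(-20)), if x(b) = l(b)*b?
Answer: 2*I*sqrt(15231)/3 ≈ 82.276*I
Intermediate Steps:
l(S) = -S/3
x(b) = -b**2/3 (x(b) = (-b/3)*b = -b**2/3)
sqrt(x(143) + L(-20)) = sqrt(-1/3*143**2 + (67 - 20)) = sqrt(-1/3*20449 + 47) = sqrt(-20449/3 + 47) = sqrt(-20308/3) = 2*I*sqrt(15231)/3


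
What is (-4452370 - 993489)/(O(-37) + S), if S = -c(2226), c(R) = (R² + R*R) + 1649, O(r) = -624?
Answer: 5445859/9912425 ≈ 0.54940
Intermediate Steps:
c(R) = 1649 + 2*R² (c(R) = (R² + R²) + 1649 = 2*R² + 1649 = 1649 + 2*R²)
S = -9911801 (S = -(1649 + 2*2226²) = -(1649 + 2*4955076) = -(1649 + 9910152) = -1*9911801 = -9911801)
(-4452370 - 993489)/(O(-37) + S) = (-4452370 - 993489)/(-624 - 9911801) = -5445859/(-9912425) = -5445859*(-1/9912425) = 5445859/9912425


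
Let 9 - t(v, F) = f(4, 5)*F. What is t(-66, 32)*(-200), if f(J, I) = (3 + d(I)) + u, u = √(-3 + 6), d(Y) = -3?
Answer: -1800 + 6400*√3 ≈ 9285.1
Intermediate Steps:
u = √3 ≈ 1.7320
f(J, I) = √3 (f(J, I) = (3 - 3) + √3 = 0 + √3 = √3)
t(v, F) = 9 - F*√3 (t(v, F) = 9 - √3*F = 9 - F*√3)
t(-66, 32)*(-200) = (9 - 1*32*√3)*(-200) = (9 - 32*√3)*(-200) = -1800 + 6400*√3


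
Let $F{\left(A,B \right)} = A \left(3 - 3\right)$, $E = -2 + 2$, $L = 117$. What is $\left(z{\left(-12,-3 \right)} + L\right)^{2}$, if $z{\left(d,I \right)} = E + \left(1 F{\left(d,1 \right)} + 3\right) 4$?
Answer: $16641$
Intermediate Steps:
$E = 0$
$F{\left(A,B \right)} = 0$ ($F{\left(A,B \right)} = A 0 = 0$)
$z{\left(d,I \right)} = 12$ ($z{\left(d,I \right)} = 0 + \left(1 \cdot 0 + 3\right) 4 = 0 + \left(0 + 3\right) 4 = 0 + 3 \cdot 4 = 0 + 12 = 12$)
$\left(z{\left(-12,-3 \right)} + L\right)^{2} = \left(12 + 117\right)^{2} = 129^{2} = 16641$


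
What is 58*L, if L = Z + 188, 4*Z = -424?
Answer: 4756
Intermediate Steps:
Z = -106 (Z = (1/4)*(-424) = -106)
L = 82 (L = -106 + 188 = 82)
58*L = 58*82 = 4756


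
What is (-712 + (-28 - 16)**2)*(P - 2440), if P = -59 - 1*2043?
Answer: -5559408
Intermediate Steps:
P = -2102 (P = -59 - 2043 = -2102)
(-712 + (-28 - 16)**2)*(P - 2440) = (-712 + (-28 - 16)**2)*(-2102 - 2440) = (-712 + (-44)**2)*(-4542) = (-712 + 1936)*(-4542) = 1224*(-4542) = -5559408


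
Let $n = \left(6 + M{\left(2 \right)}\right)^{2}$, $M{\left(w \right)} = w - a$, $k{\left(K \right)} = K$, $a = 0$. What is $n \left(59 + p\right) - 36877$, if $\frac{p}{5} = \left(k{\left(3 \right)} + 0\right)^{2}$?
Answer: $-30221$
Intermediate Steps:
$M{\left(w \right)} = w$ ($M{\left(w \right)} = w - 0 = w + 0 = w$)
$n = 64$ ($n = \left(6 + 2\right)^{2} = 8^{2} = 64$)
$p = 45$ ($p = 5 \left(3 + 0\right)^{2} = 5 \cdot 3^{2} = 5 \cdot 9 = 45$)
$n \left(59 + p\right) - 36877 = 64 \left(59 + 45\right) - 36877 = 64 \cdot 104 - 36877 = 6656 - 36877 = -30221$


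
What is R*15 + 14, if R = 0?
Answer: 14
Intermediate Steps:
R*15 + 14 = 0*15 + 14 = 0 + 14 = 14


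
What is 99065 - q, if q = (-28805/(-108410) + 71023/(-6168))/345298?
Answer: 2287325735275537979/23089140811824 ≈ 99065.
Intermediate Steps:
q = -752193419/23089140811824 (q = (-28805*(-1/108410) + 71023*(-1/6168))*(1/345298) = (5761/21682 - 71023/6168)*(1/345298) = -752193419/66867288*1/345298 = -752193419/23089140811824 ≈ -3.2578e-5)
99065 - q = 99065 - 1*(-752193419/23089140811824) = 99065 + 752193419/23089140811824 = 2287325735275537979/23089140811824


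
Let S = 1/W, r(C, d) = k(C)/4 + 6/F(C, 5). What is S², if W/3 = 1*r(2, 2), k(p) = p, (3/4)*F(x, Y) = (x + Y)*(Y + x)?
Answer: 2401/7569 ≈ 0.31721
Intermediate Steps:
F(x, Y) = 4*(Y + x)²/3 (F(x, Y) = 4*((x + Y)*(Y + x))/3 = 4*((Y + x)*(Y + x))/3 = 4*(Y + x)²/3)
r(C, d) = C/4 + 9/(2*(5 + C)²) (r(C, d) = C/4 + 6/((4*(5 + C)²/3)) = C*(¼) + 6*(3/(4*(5 + C)²)) = C/4 + 9/(2*(5 + C)²))
W = 87/49 (W = 3*(1*((¼)*2 + 9/(2*(5 + 2)²))) = 3*(1*(½ + (9/2)/7²)) = 3*(1*(½ + (9/2)*(1/49))) = 3*(1*(½ + 9/98)) = 3*(1*(29/49)) = 3*(29/49) = 87/49 ≈ 1.7755)
S = 49/87 (S = 1/(87/49) = 49/87 ≈ 0.56322)
S² = (49/87)² = 2401/7569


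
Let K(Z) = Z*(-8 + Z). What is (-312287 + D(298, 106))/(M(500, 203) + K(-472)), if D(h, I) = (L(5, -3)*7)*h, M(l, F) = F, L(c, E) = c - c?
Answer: -312287/226763 ≈ -1.3772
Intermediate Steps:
L(c, E) = 0
D(h, I) = 0 (D(h, I) = (0*7)*h = 0*h = 0)
(-312287 + D(298, 106))/(M(500, 203) + K(-472)) = (-312287 + 0)/(203 - 472*(-8 - 472)) = -312287/(203 - 472*(-480)) = -312287/(203 + 226560) = -312287/226763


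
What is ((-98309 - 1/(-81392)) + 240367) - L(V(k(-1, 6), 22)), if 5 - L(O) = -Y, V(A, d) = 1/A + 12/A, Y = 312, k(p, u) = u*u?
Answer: 11536583473/81392 ≈ 1.4174e+5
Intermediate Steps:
k(p, u) = u²
V(A, d) = 13/A (V(A, d) = 1/A + 12/A = 13/A)
L(O) = 317 (L(O) = 5 - (-1)*312 = 5 - 1*(-312) = 5 + 312 = 317)
((-98309 - 1/(-81392)) + 240367) - L(V(k(-1, 6), 22)) = ((-98309 - 1/(-81392)) + 240367) - 1*317 = ((-98309 - 1*(-1/81392)) + 240367) - 317 = ((-98309 + 1/81392) + 240367) - 317 = (-8001566127/81392 + 240367) - 317 = 11562384737/81392 - 317 = 11536583473/81392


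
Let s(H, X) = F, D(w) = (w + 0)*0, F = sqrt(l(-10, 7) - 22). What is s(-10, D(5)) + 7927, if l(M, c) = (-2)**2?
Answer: 7927 + 3*I*sqrt(2) ≈ 7927.0 + 4.2426*I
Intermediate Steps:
l(M, c) = 4
F = 3*I*sqrt(2) (F = sqrt(4 - 22) = sqrt(-18) = 3*I*sqrt(2) ≈ 4.2426*I)
D(w) = 0 (D(w) = w*0 = 0)
s(H, X) = 3*I*sqrt(2)
s(-10, D(5)) + 7927 = 3*I*sqrt(2) + 7927 = 7927 + 3*I*sqrt(2)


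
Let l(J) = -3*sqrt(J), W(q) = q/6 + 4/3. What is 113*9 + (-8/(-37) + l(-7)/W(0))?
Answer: 37637/37 - 9*I*sqrt(7)/4 ≈ 1017.2 - 5.9529*I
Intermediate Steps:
W(q) = 4/3 + q/6 (W(q) = q*(1/6) + 4*(1/3) = q/6 + 4/3 = 4/3 + q/6)
113*9 + (-8/(-37) + l(-7)/W(0)) = 113*9 + (-8/(-37) + (-3*I*sqrt(7))/(4/3 + (1/6)*0)) = 1017 + (-8*(-1/37) + (-3*I*sqrt(7))/(4/3 + 0)) = 1017 + (8/37 + (-3*I*sqrt(7))/(4/3)) = 1017 + (8/37 - 3*I*sqrt(7)*(3/4)) = 1017 + (8/37 - 9*I*sqrt(7)/4) = 37637/37 - 9*I*sqrt(7)/4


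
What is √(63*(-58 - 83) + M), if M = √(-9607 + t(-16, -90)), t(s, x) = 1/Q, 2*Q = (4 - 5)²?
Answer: √(-8883 + I*√9605) ≈ 0.5199 + 94.251*I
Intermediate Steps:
Q = ½ (Q = (4 - 5)²/2 = (½)*(-1)² = (½)*1 = ½ ≈ 0.50000)
t(s, x) = 2 (t(s, x) = 1/(½) = 2)
M = I*√9605 (M = √(-9607 + 2) = √(-9605) = I*√9605 ≈ 98.005*I)
√(63*(-58 - 83) + M) = √(63*(-58 - 83) + I*√9605) = √(63*(-141) + I*√9605) = √(-8883 + I*√9605)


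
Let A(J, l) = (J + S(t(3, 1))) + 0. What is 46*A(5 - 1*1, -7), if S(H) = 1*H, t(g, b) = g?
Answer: 322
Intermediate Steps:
S(H) = H
A(J, l) = 3 + J (A(J, l) = (J + 3) + 0 = (3 + J) + 0 = 3 + J)
46*A(5 - 1*1, -7) = 46*(3 + (5 - 1*1)) = 46*(3 + (5 - 1)) = 46*(3 + 4) = 46*7 = 322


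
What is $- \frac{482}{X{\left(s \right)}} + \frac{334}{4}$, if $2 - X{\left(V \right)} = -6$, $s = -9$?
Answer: $\frac{93}{4} \approx 23.25$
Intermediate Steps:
$X{\left(V \right)} = 8$ ($X{\left(V \right)} = 2 - -6 = 2 + 6 = 8$)
$- \frac{482}{X{\left(s \right)}} + \frac{334}{4} = - \frac{482}{8} + \frac{334}{4} = \left(-482\right) \frac{1}{8} + 334 \cdot \frac{1}{4} = - \frac{241}{4} + \frac{167}{2} = \frac{93}{4}$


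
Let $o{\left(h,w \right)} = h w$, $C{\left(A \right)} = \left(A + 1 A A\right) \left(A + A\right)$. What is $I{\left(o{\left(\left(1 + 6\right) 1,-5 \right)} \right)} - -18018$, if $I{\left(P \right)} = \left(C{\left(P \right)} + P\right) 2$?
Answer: $-148652$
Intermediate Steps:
$C{\left(A \right)} = 2 A \left(A + A^{2}\right)$ ($C{\left(A \right)} = \left(A + A A\right) 2 A = \left(A + A^{2}\right) 2 A = 2 A \left(A + A^{2}\right)$)
$I{\left(P \right)} = 2 P + 4 P^{2} \left(1 + P\right)$ ($I{\left(P \right)} = \left(2 P^{2} \left(1 + P\right) + P\right) 2 = \left(P + 2 P^{2} \left(1 + P\right)\right) 2 = 2 P + 4 P^{2} \left(1 + P\right)$)
$I{\left(o{\left(\left(1 + 6\right) 1,-5 \right)} \right)} - -18018 = 2 \left(1 + 6\right) 1 \left(-5\right) \left(1 + 2 \left(1 + 6\right) 1 \left(-5\right) \left(1 + \left(1 + 6\right) 1 \left(-5\right)\right)\right) - -18018 = 2 \cdot 7 \cdot 1 \left(-5\right) \left(1 + 2 \cdot 7 \cdot 1 \left(-5\right) \left(1 + 7 \cdot 1 \left(-5\right)\right)\right) + 18018 = 2 \cdot 7 \left(-5\right) \left(1 + 2 \cdot 7 \left(-5\right) \left(1 + 7 \left(-5\right)\right)\right) + 18018 = 2 \left(-35\right) \left(1 + 2 \left(-35\right) \left(1 - 35\right)\right) + 18018 = 2 \left(-35\right) \left(1 + 2 \left(-35\right) \left(-34\right)\right) + 18018 = 2 \left(-35\right) \left(1 + 2380\right) + 18018 = 2 \left(-35\right) 2381 + 18018 = -166670 + 18018 = -148652$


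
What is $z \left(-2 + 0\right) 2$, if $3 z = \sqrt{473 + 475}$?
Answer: $- \frac{8 \sqrt{237}}{3} \approx -41.053$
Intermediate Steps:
$z = \frac{2 \sqrt{237}}{3}$ ($z = \frac{\sqrt{473 + 475}}{3} = \frac{\sqrt{948}}{3} = \frac{2 \sqrt{237}}{3} \approx 10.263$)
$z \left(-2 + 0\right) 2 = \frac{2 \sqrt{237}}{3} \left(-2 + 0\right) 2 = \frac{2 \sqrt{237}}{3} \left(\left(-2\right) 2\right) = \frac{2 \sqrt{237}}{3} \left(-4\right) = - \frac{8 \sqrt{237}}{3}$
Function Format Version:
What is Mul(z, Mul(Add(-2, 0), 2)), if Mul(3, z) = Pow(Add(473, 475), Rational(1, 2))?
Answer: Mul(Rational(-8, 3), Pow(237, Rational(1, 2))) ≈ -41.053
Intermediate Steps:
z = Mul(Rational(2, 3), Pow(237, Rational(1, 2))) (z = Mul(Rational(1, 3), Pow(Add(473, 475), Rational(1, 2))) = Mul(Rational(1, 3), Pow(948, Rational(1, 2))) = Mul(Rational(1, 3), Mul(2, Pow(237, Rational(1, 2)))) = Mul(Rational(2, 3), Pow(237, Rational(1, 2))) ≈ 10.263)
Mul(z, Mul(Add(-2, 0), 2)) = Mul(Mul(Rational(2, 3), Pow(237, Rational(1, 2))), Mul(Add(-2, 0), 2)) = Mul(Mul(Rational(2, 3), Pow(237, Rational(1, 2))), Mul(-2, 2)) = Mul(Mul(Rational(2, 3), Pow(237, Rational(1, 2))), -4) = Mul(Rational(-8, 3), Pow(237, Rational(1, 2)))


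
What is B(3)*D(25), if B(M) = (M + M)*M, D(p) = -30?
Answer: -540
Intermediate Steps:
B(M) = 2*M² (B(M) = (2*M)*M = 2*M²)
B(3)*D(25) = (2*3²)*(-30) = (2*9)*(-30) = 18*(-30) = -540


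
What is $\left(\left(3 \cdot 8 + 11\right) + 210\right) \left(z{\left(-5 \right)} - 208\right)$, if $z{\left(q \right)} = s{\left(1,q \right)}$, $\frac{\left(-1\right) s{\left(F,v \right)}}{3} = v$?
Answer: $-47285$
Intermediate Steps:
$s{\left(F,v \right)} = - 3 v$
$z{\left(q \right)} = - 3 q$
$\left(\left(3 \cdot 8 + 11\right) + 210\right) \left(z{\left(-5 \right)} - 208\right) = \left(\left(3 \cdot 8 + 11\right) + 210\right) \left(\left(-3\right) \left(-5\right) - 208\right) = \left(\left(24 + 11\right) + 210\right) \left(15 - 208\right) = \left(35 + 210\right) \left(-193\right) = 245 \left(-193\right) = -47285$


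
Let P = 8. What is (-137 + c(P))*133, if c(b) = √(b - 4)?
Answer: -17955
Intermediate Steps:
c(b) = √(-4 + b)
(-137 + c(P))*133 = (-137 + √(-4 + 8))*133 = (-137 + √4)*133 = (-137 + 2)*133 = -135*133 = -17955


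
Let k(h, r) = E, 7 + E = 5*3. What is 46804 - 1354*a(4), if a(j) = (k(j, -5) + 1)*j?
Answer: -1940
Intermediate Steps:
E = 8 (E = -7 + 5*3 = -7 + 15 = 8)
k(h, r) = 8
a(j) = 9*j (a(j) = (8 + 1)*j = 9*j)
46804 - 1354*a(4) = 46804 - 12186*4 = 46804 - 1354*36 = 46804 - 48744 = -1940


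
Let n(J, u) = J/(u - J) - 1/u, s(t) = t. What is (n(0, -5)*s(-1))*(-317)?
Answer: 317/5 ≈ 63.400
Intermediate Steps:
n(J, u) = -1/u + J/(u - J)
(n(0, -5)*s(-1))*(-317) = (((-5 - 1*0 - 1*0*(-5))/((-5)*(0 - 1*(-5))))*(-1))*(-317) = (-(-5 + 0 + 0)/(5*(0 + 5))*(-1))*(-317) = (-1/5*(-5)/5*(-1))*(-317) = (-1/5*1/5*(-5)*(-1))*(-317) = ((1/5)*(-1))*(-317) = -1/5*(-317) = 317/5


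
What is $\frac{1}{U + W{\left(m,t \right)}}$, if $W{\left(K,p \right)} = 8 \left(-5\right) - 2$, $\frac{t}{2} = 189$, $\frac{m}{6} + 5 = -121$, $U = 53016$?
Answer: $\frac{1}{52974} \approx 1.8877 \cdot 10^{-5}$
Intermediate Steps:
$m = -756$ ($m = -30 + 6 \left(-121\right) = -30 - 726 = -756$)
$t = 378$ ($t = 2 \cdot 189 = 378$)
$W{\left(K,p \right)} = -42$ ($W{\left(K,p \right)} = -40 - 2 = -42$)
$\frac{1}{U + W{\left(m,t \right)}} = \frac{1}{53016 - 42} = \frac{1}{52974}$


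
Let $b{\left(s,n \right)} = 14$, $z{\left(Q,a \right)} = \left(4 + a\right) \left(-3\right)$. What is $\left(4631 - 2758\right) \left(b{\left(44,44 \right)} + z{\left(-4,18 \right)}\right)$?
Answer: $-97396$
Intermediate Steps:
$z{\left(Q,a \right)} = -12 - 3 a$
$\left(4631 - 2758\right) \left(b{\left(44,44 \right)} + z{\left(-4,18 \right)}\right) = \left(4631 - 2758\right) \left(14 - 66\right) = 1873 \left(14 - 66\right) = 1873 \left(-52\right) = -97396$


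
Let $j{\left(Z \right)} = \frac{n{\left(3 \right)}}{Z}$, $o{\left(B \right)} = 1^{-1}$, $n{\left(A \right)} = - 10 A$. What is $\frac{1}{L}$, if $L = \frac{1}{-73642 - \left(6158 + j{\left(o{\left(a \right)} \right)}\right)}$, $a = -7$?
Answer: $-79770$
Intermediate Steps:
$o{\left(B \right)} = 1$
$j{\left(Z \right)} = - \frac{30}{Z}$ ($j{\left(Z \right)} = \frac{\left(-10\right) 3}{Z} = - \frac{30}{Z}$)
$L = - \frac{1}{79770}$ ($L = \frac{1}{-73642 - \left(6158 - \frac{30}{1}\right)} = \frac{1}{-73642 - \left(6158 - 30\right)} = \frac{1}{-73642 - 6128} = \frac{1}{-79770} = - \frac{1}{79770} \approx -1.2536 \cdot 10^{-5}$)
$\frac{1}{L} = \frac{1}{- \frac{1}{79770}} = -79770$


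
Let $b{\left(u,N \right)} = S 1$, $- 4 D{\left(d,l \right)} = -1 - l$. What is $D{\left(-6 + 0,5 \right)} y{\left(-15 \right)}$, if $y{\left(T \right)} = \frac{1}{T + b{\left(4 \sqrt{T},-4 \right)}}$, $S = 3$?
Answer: $- \frac{1}{8} \approx -0.125$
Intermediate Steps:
$D{\left(d,l \right)} = \frac{1}{4} + \frac{l}{4}$ ($D{\left(d,l \right)} = - \frac{-1 - l}{4} = \frac{1}{4} + \frac{l}{4}$)
$b{\left(u,N \right)} = 3$ ($b{\left(u,N \right)} = 3 \cdot 1 = 3$)
$y{\left(T \right)} = \frac{1}{3 + T}$ ($y{\left(T \right)} = \frac{1}{T + 3} = \frac{1}{3 + T}$)
$D{\left(-6 + 0,5 \right)} y{\left(-15 \right)} = \frac{\frac{1}{4} + \frac{1}{4} \cdot 5}{3 - 15} = \frac{\frac{1}{4} + \frac{5}{4}}{-12} = \frac{3}{2} \left(- \frac{1}{12}\right) = - \frac{1}{8}$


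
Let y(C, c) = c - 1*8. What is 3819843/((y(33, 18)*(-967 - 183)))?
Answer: -3819843/11500 ≈ -332.16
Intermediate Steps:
y(C, c) = -8 + c (y(C, c) = c - 8 = -8 + c)
3819843/((y(33, 18)*(-967 - 183))) = 3819843/(((-8 + 18)*(-967 - 183))) = 3819843/((10*(-1150))) = 3819843/(-11500) = 3819843*(-1/11500) = -3819843/11500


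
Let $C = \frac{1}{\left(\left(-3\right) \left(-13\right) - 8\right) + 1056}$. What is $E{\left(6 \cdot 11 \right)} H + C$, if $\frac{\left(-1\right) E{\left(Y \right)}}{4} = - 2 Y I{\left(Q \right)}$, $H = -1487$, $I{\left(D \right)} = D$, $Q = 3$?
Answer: $- \frac{2560328495}{1087} \approx -2.3554 \cdot 10^{6}$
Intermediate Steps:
$E{\left(Y \right)} = 24 Y$ ($E{\left(Y \right)} = - 4 - 2 Y 3 = - 4 \left(- 6 Y\right) = 24 Y$)
$C = \frac{1}{1087}$ ($C = \frac{1}{\left(39 - 8\right) + 1056} = \frac{1}{31 + 1056} = \frac{1}{1087} \approx 0.00091996$)
$E{\left(6 \cdot 11 \right)} H + C = 24 \cdot 6 \cdot 11 \left(-1487\right) + \frac{1}{1087} = 24 \cdot 66 \left(-1487\right) + \frac{1}{1087} = 1584 \left(-1487\right) + \frac{1}{1087} = -2355408 + \frac{1}{1087} = - \frac{2560328495}{1087}$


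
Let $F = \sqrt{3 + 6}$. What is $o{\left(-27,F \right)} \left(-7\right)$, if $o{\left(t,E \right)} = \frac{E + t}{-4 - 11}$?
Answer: $- \frac{56}{5} \approx -11.2$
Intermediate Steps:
$F = 3$ ($F = \sqrt{9} = 3$)
$o{\left(t,E \right)} = - \frac{E}{15} - \frac{t}{15}$ ($o{\left(t,E \right)} = \frac{E + t}{-15} = \left(E + t\right) \left(- \frac{1}{15}\right) = - \frac{E}{15} - \frac{t}{15}$)
$o{\left(-27,F \right)} \left(-7\right) = \left(\left(- \frac{1}{15}\right) 3 - - \frac{9}{5}\right) \left(-7\right) = \left(- \frac{1}{5} + \frac{9}{5}\right) \left(-7\right) = \frac{8}{5} \left(-7\right) = - \frac{56}{5}$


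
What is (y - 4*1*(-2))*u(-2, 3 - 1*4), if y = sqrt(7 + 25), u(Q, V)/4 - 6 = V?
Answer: 160 + 80*sqrt(2) ≈ 273.14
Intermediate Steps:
u(Q, V) = 24 + 4*V
y = 4*sqrt(2) (y = sqrt(32) = 4*sqrt(2) ≈ 5.6569)
(y - 4*1*(-2))*u(-2, 3 - 1*4) = (4*sqrt(2) - 4*1*(-2))*(24 + 4*(3 - 1*4)) = (4*sqrt(2) - 4*(-2))*(24 + 4*(3 - 4)) = (4*sqrt(2) + 8)*(24 + 4*(-1)) = (8 + 4*sqrt(2))*(24 - 4) = (8 + 4*sqrt(2))*20 = 160 + 80*sqrt(2)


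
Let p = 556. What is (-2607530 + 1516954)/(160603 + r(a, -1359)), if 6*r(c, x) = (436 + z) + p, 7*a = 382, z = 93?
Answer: -6543456/964703 ≈ -6.7829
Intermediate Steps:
a = 382/7 (a = (1/7)*382 = 382/7 ≈ 54.571)
r(c, x) = 1085/6 (r(c, x) = ((436 + 93) + 556)/6 = (529 + 556)/6 = (1/6)*1085 = 1085/6)
(-2607530 + 1516954)/(160603 + r(a, -1359)) = (-2607530 + 1516954)/(160603 + 1085/6) = -1090576/964703/6 = -1090576*6/964703 = -6543456/964703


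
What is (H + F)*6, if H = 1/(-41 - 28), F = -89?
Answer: -12284/23 ≈ -534.09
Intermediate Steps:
H = -1/69 (H = 1/(-69) = -1/69 ≈ -0.014493)
(H + F)*6 = (-1/69 - 89)*6 = -6142/69*6 = -12284/23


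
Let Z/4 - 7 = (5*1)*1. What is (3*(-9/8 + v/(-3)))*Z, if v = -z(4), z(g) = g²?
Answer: 606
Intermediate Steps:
Z = 48 (Z = 28 + 4*((5*1)*1) = 28 + 4*(5*1) = 28 + 4*5 = 28 + 20 = 48)
v = -16 (v = -1*4² = -1*16 = -16)
(3*(-9/8 + v/(-3)))*Z = (3*(-9/8 - 16/(-3)))*48 = (3*(-9*⅛ - 16*(-⅓)))*48 = (3*(-9/8 + 16/3))*48 = (3*(101/24))*48 = (101/8)*48 = 606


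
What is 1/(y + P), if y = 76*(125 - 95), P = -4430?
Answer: -1/2150 ≈ -0.00046512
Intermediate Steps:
y = 2280 (y = 76*30 = 2280)
1/(y + P) = 1/(2280 - 4430) = 1/(-2150) = -1/2150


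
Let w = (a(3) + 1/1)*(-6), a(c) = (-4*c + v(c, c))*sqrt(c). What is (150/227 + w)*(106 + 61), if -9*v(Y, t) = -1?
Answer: -202404/227 + 35738*sqrt(3)/3 ≈ 19742.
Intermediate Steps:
v(Y, t) = 1/9 (v(Y, t) = -1/9*(-1) = 1/9)
a(c) = sqrt(c)*(1/9 - 4*c) (a(c) = (-4*c + 1/9)*sqrt(c) = (1/9 - 4*c)*sqrt(c) = sqrt(c)*(1/9 - 4*c))
w = -6 + 214*sqrt(3)/3 (w = (sqrt(3)*(1 - 36*3)/9 + 1/1)*(-6) = (sqrt(3)*(1 - 108)/9 + 1)*(-6) = ((1/9)*sqrt(3)*(-107) + 1)*(-6) = (-107*sqrt(3)/9 + 1)*(-6) = (1 - 107*sqrt(3)/9)*(-6) = -6 + 214*sqrt(3)/3 ≈ 117.55)
(150/227 + w)*(106 + 61) = (150/227 + (-6 + 214*sqrt(3)/3))*(106 + 61) = (150*(1/227) + (-6 + 214*sqrt(3)/3))*167 = (150/227 + (-6 + 214*sqrt(3)/3))*167 = (-1212/227 + 214*sqrt(3)/3)*167 = -202404/227 + 35738*sqrt(3)/3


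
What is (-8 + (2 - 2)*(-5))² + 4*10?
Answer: 104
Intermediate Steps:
(-8 + (2 - 2)*(-5))² + 4*10 = (-8 + 0*(-5))² + 40 = (-8 + 0)² + 40 = (-8)² + 40 = 64 + 40 = 104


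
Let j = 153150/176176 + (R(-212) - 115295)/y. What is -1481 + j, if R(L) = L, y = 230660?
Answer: -7521007481899/5079594520 ≈ -1480.6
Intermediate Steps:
j = 1872002221/5079594520 (j = 153150/176176 + (-212 - 115295)/230660 = 153150*(1/176176) - 115507*1/230660 = 76575/88088 - 115507/230660 = 1872002221/5079594520 ≈ 0.36853)
-1481 + j = -1481 + 1872002221/5079594520 = -7521007481899/5079594520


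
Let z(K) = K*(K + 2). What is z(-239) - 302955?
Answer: -246312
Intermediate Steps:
z(K) = K*(2 + K)
z(-239) - 302955 = -239*(2 - 239) - 302955 = -239*(-237) - 302955 = 56643 - 302955 = -246312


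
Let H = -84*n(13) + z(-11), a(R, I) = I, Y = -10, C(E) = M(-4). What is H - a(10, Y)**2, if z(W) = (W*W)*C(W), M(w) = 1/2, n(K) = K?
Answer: -2263/2 ≈ -1131.5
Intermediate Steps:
M(w) = 1/2
C(E) = 1/2
z(W) = W**2/2 (z(W) = (W*W)*(1/2) = W**2*(1/2) = W**2/2)
H = -2063/2 (H = -84*13 + (1/2)*(-11)**2 = -1092 + (1/2)*121 = -1092 + 121/2 = -2063/2 ≈ -1031.5)
H - a(10, Y)**2 = -2063/2 - 1*(-10)**2 = -2063/2 - 1*100 = -2063/2 - 100 = -2263/2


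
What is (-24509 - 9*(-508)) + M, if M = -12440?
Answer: -32377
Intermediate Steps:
(-24509 - 9*(-508)) + M = (-24509 - 9*(-508)) - 12440 = (-24509 - 1*(-4572)) - 12440 = (-24509 + 4572) - 12440 = -19937 - 12440 = -32377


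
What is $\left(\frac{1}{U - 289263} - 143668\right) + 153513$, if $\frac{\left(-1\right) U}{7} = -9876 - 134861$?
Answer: $\frac{7126756121}{723896} \approx 9845.0$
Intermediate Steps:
$U = 1013159$ ($U = - 7 \left(-9876 - 134861\right) = \left(-7\right) \left(-144737\right) = 1013159$)
$\left(\frac{1}{U - 289263} - 143668\right) + 153513 = \left(\frac{1}{1013159 - 289263} - 143668\right) + 153513 = \left(\frac{1}{723896} - 143668\right) + 153513 = - \frac{104000690527}{723896} + 153513 = \frac{7126756121}{723896}$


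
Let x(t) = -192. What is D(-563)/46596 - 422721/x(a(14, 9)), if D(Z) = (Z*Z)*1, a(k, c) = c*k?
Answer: 1646497147/745536 ≈ 2208.5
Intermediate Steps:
D(Z) = Z**2 (D(Z) = Z**2*1 = Z**2)
D(-563)/46596 - 422721/x(a(14, 9)) = (-563)**2/46596 - 422721/(-192) = 316969*(1/46596) - 422721*(-1/192) = 316969/46596 + 140907/64 = 1646497147/745536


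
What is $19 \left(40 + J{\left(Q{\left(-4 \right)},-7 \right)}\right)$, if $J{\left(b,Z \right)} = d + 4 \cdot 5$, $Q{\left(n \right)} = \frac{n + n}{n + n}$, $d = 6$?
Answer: $1254$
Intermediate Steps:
$Q{\left(n \right)} = 1$ ($Q{\left(n \right)} = \frac{2 n}{2 n} = 2 n \frac{1}{2 n} = 1$)
$J{\left(b,Z \right)} = 26$ ($J{\left(b,Z \right)} = 6 + 4 \cdot 5 = 6 + 20 = 26$)
$19 \left(40 + J{\left(Q{\left(-4 \right)},-7 \right)}\right) = 19 \left(40 + 26\right) = 19 \cdot 66 = 1254$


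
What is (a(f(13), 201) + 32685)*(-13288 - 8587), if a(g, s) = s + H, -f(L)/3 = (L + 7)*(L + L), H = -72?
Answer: -717806250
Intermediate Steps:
f(L) = -6*L*(7 + L) (f(L) = -3*(L + 7)*(L + L) = -3*(7 + L)*2*L = -6*L*(7 + L))
a(g, s) = -72 + s (a(g, s) = s - 72 = -72 + s)
(a(f(13), 201) + 32685)*(-13288 - 8587) = ((-72 + 201) + 32685)*(-13288 - 8587) = (129 + 32685)*(-21875) = 32814*(-21875) = -717806250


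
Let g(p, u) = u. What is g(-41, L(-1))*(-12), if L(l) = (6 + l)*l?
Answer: 60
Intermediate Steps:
L(l) = l*(6 + l)
g(-41, L(-1))*(-12) = -(6 - 1)*(-12) = -1*5*(-12) = -5*(-12) = 60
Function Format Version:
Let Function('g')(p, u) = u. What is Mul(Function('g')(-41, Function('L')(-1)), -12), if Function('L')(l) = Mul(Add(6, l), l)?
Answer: 60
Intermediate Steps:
Function('L')(l) = Mul(l, Add(6, l))
Mul(Function('g')(-41, Function('L')(-1)), -12) = Mul(Mul(-1, Add(6, -1)), -12) = Mul(Mul(-1, 5), -12) = Mul(-5, -12) = 60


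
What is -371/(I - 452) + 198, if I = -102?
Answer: 110063/554 ≈ 198.67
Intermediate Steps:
-371/(I - 452) + 198 = -371/(-102 - 452) + 198 = -371/(-554) + 198 = -1/554*(-371) + 198 = 371/554 + 198 = 110063/554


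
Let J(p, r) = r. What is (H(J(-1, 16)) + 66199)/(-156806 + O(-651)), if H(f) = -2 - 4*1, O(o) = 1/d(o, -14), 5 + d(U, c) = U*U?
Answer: -28052328628/66453755575 ≈ -0.42213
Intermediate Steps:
d(U, c) = -5 + U² (d(U, c) = -5 + U*U = -5 + U²)
O(o) = 1/(-5 + o²)
H(f) = -6 (H(f) = -2 - 4 = -6)
(H(J(-1, 16)) + 66199)/(-156806 + O(-651)) = (-6 + 66199)/(-156806 + 1/(-5 + (-651)²)) = 66193/(-156806 + 1/(-5 + 423801)) = 66193/(-156806 + 1/423796) = 66193/(-66453755575/423796) = 66193*(-423796/66453755575) = -28052328628/66453755575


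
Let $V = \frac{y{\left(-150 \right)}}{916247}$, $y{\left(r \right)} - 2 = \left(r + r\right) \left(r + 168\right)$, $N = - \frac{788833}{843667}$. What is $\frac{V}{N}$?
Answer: $\frac{4554114466}{722765869751} \approx 0.006301$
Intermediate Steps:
$N = - \frac{788833}{843667}$ ($N = \left(-788833\right) \frac{1}{843667} = - \frac{788833}{843667} \approx -0.93501$)
$y{\left(r \right)} = 2 + 2 r \left(168 + r\right)$ ($y{\left(r \right)} = 2 + \left(r + r\right) \left(r + 168\right) = 2 + 2 r \left(168 + r\right)$)
$V = - \frac{5398}{916247}$ ($V = \frac{2 + 2 \left(-150\right)^{2} + 336 \left(-150\right)}{916247} = \left(2 + 2 \cdot 22500 - 50400\right) \frac{1}{916247} = \left(2 + 45000 - 50400\right) \frac{1}{916247} = \left(-5398\right) \frac{1}{916247} = - \frac{5398}{916247} \approx -0.0058914$)
$\frac{V}{N} = - \frac{5398}{916247 \left(- \frac{788833}{843667}\right)} = \left(- \frac{5398}{916247}\right) \left(- \frac{843667}{788833}\right) = \frac{4554114466}{722765869751}$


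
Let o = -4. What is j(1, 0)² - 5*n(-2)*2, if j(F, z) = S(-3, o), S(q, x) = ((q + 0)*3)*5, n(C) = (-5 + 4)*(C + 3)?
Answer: 2035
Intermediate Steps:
n(C) = -3 - C (n(C) = -(3 + C) = -3 - C)
S(q, x) = 15*q (S(q, x) = (q*3)*5 = (3*q)*5 = 15*q)
j(F, z) = -45 (j(F, z) = 15*(-3) = -45)
j(1, 0)² - 5*n(-2)*2 = (-45)² - 5*(-3 - 1*(-2))*2 = 2025 - 5*(-3 + 2)*2 = 2025 - 5*(-1)*2 = 2025 - (-5)*2 = 2025 - 1*(-10) = 2025 + 10 = 2035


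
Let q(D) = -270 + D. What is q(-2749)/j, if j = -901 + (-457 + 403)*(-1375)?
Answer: -3019/73349 ≈ -0.041159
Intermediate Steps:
j = 73349 (j = -901 - 54*(-1375) = -901 + 74250 = 73349)
q(-2749)/j = (-270 - 2749)/73349 = -3019*1/73349 = -3019/73349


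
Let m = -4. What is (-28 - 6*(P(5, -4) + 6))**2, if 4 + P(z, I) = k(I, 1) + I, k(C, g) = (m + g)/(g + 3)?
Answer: 529/4 ≈ 132.25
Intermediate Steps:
k(C, g) = (-4 + g)/(3 + g) (k(C, g) = (-4 + g)/(g + 3) = (-4 + g)/(3 + g))
P(z, I) = -19/4 + I (P(z, I) = -4 + ((-4 + 1)/(3 + 1) + I) = -4 + (-3/4 + I) = -19/4 + I)
(-28 - 6*(P(5, -4) + 6))**2 = (-28 - 6*((-19/4 - 4) + 6))**2 = (-28 - 6*(-35/4 + 6))**2 = (-28 - 6*(-11/4))**2 = (-28 + 33/2)**2 = (-23/2)**2 = 529/4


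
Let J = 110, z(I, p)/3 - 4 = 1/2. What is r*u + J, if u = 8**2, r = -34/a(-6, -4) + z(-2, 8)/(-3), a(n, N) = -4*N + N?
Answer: -1078/3 ≈ -359.33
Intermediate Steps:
z(I, p) = 27/2 (z(I, p) = 12 + 3/2 = 27/2)
a(n, N) = -3*N
r = -22/3 (r = -34/((-3*(-4))) + (27/2)/(-3) = -34/12 + (27/2)*(-1/3) = -34*1/12 - 9/2 = -17/6 - 9/2 = -22/3 ≈ -7.3333)
u = 64
r*u + J = -22/3*64 + 110 = -1408/3 + 110 = -1078/3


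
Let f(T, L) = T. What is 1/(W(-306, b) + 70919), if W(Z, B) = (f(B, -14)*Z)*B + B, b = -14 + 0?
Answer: 1/10929 ≈ 9.1500e-5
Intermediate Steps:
b = -14
W(Z, B) = B + Z*B² (W(Z, B) = (B*Z)*B + B = Z*B² + B = B + Z*B²)
1/(W(-306, b) + 70919) = 1/(-14*(1 - 14*(-306)) + 70919) = 1/(-14*(1 + 4284) + 70919) = 1/(-14*4285 + 70919) = 1/(-59990 + 70919) = 1/10929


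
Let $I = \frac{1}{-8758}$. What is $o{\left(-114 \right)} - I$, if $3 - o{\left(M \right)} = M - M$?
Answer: $\frac{26275}{8758} \approx 3.0001$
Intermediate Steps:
$o{\left(M \right)} = 3$ ($o{\left(M \right)} = 3 - \left(M - M\right) = 3 - 0 = 3 + 0 = 3$)
$I = - \frac{1}{8758} \approx -0.00011418$
$o{\left(-114 \right)} - I = 3 - - \frac{1}{8758} = 3 + \frac{1}{8758} = \frac{26275}{8758}$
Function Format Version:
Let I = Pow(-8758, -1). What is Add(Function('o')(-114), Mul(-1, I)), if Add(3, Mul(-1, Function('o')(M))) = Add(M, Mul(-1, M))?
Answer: Rational(26275, 8758) ≈ 3.0001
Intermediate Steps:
Function('o')(M) = 3 (Function('o')(M) = Add(3, Mul(-1, Add(M, Mul(-1, M)))) = Add(3, Mul(-1, 0)) = Add(3, 0) = 3)
I = Rational(-1, 8758) ≈ -0.00011418
Add(Function('o')(-114), Mul(-1, I)) = Add(3, Mul(-1, Rational(-1, 8758))) = Add(3, Rational(1, 8758)) = Rational(26275, 8758)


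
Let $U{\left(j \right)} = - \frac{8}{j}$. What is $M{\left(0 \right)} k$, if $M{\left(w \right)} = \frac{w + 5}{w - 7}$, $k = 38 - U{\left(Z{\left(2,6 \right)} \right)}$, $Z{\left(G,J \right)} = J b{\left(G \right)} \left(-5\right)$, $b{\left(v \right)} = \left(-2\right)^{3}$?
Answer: $- \frac{163}{6} \approx -27.167$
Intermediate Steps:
$b{\left(v \right)} = -8$
$Z{\left(G,J \right)} = 40 J$ ($Z{\left(G,J \right)} = J \left(-8\right) \left(-5\right) = - 8 J \left(-5\right) = 40 J$)
$k = \frac{1141}{30}$ ($k = 38 - - \frac{8}{40 \cdot 6} = 38 - - \frac{8}{240} = 38 - \left(-8\right) \frac{1}{240} = 38 - - \frac{1}{30} = 38 + \frac{1}{30} = \frac{1141}{30} \approx 38.033$)
$M{\left(w \right)} = \frac{5 + w}{-7 + w}$
$M{\left(0 \right)} k = \frac{5 + 0}{-7 + 0} \cdot \frac{1141}{30} = \frac{1}{-7} \cdot 5 \cdot \frac{1141}{30} = \left(- \frac{1}{7}\right) 5 \cdot \frac{1141}{30} = \left(- \frac{5}{7}\right) \frac{1141}{30} = - \frac{163}{6}$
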